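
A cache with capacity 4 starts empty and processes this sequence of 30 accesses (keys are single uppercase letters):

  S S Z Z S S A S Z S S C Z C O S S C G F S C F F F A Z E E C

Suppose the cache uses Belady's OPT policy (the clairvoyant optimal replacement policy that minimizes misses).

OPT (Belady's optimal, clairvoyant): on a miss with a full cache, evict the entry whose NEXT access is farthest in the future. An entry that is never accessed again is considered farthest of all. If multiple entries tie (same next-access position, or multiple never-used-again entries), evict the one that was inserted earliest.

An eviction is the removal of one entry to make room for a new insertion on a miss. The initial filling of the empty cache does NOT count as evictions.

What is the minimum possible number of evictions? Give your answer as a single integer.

Answer: 5

Derivation:
OPT (Belady) simulation (capacity=4):
  1. access S: MISS. Cache: [S]
  2. access S: HIT. Next use of S: step 5. Cache: [S]
  3. access Z: MISS. Cache: [S Z]
  4. access Z: HIT. Next use of Z: step 9. Cache: [S Z]
  5. access S: HIT. Next use of S: step 6. Cache: [S Z]
  6. access S: HIT. Next use of S: step 8. Cache: [S Z]
  7. access A: MISS. Cache: [S Z A]
  8. access S: HIT. Next use of S: step 10. Cache: [S Z A]
  9. access Z: HIT. Next use of Z: step 13. Cache: [S Z A]
  10. access S: HIT. Next use of S: step 11. Cache: [S Z A]
  11. access S: HIT. Next use of S: step 16. Cache: [S Z A]
  12. access C: MISS. Cache: [S Z A C]
  13. access Z: HIT. Next use of Z: step 27. Cache: [S Z A C]
  14. access C: HIT. Next use of C: step 18. Cache: [S Z A C]
  15. access O: MISS, evict Z (next use: step 27). Cache: [S A C O]
  16. access S: HIT. Next use of S: step 17. Cache: [S A C O]
  17. access S: HIT. Next use of S: step 21. Cache: [S A C O]
  18. access C: HIT. Next use of C: step 22. Cache: [S A C O]
  19. access G: MISS, evict O (next use: never). Cache: [S A C G]
  20. access F: MISS, evict G (next use: never). Cache: [S A C F]
  21. access S: HIT. Next use of S: never. Cache: [S A C F]
  22. access C: HIT. Next use of C: step 30. Cache: [S A C F]
  23. access F: HIT. Next use of F: step 24. Cache: [S A C F]
  24. access F: HIT. Next use of F: step 25. Cache: [S A C F]
  25. access F: HIT. Next use of F: never. Cache: [S A C F]
  26. access A: HIT. Next use of A: never. Cache: [S A C F]
  27. access Z: MISS, evict S (next use: never). Cache: [A C F Z]
  28. access E: MISS, evict A (next use: never). Cache: [C F Z E]
  29. access E: HIT. Next use of E: never. Cache: [C F Z E]
  30. access C: HIT. Next use of C: never. Cache: [C F Z E]
Total: 21 hits, 9 misses, 5 evictions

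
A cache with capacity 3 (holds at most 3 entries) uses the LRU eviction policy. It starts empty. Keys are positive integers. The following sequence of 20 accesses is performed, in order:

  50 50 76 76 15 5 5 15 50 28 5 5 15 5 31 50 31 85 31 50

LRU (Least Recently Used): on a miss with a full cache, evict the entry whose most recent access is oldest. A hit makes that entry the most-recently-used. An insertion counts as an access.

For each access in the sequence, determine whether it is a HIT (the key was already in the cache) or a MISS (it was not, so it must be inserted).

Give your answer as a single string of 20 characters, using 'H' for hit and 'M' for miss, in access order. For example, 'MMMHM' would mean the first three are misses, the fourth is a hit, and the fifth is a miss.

Answer: MHMHMMHHMMMHMHMMHMHH

Derivation:
LRU simulation (capacity=3):
  1. access 50: MISS. Cache (LRU->MRU): [50]
  2. access 50: HIT. Cache (LRU->MRU): [50]
  3. access 76: MISS. Cache (LRU->MRU): [50 76]
  4. access 76: HIT. Cache (LRU->MRU): [50 76]
  5. access 15: MISS. Cache (LRU->MRU): [50 76 15]
  6. access 5: MISS, evict 50. Cache (LRU->MRU): [76 15 5]
  7. access 5: HIT. Cache (LRU->MRU): [76 15 5]
  8. access 15: HIT. Cache (LRU->MRU): [76 5 15]
  9. access 50: MISS, evict 76. Cache (LRU->MRU): [5 15 50]
  10. access 28: MISS, evict 5. Cache (LRU->MRU): [15 50 28]
  11. access 5: MISS, evict 15. Cache (LRU->MRU): [50 28 5]
  12. access 5: HIT. Cache (LRU->MRU): [50 28 5]
  13. access 15: MISS, evict 50. Cache (LRU->MRU): [28 5 15]
  14. access 5: HIT. Cache (LRU->MRU): [28 15 5]
  15. access 31: MISS, evict 28. Cache (LRU->MRU): [15 5 31]
  16. access 50: MISS, evict 15. Cache (LRU->MRU): [5 31 50]
  17. access 31: HIT. Cache (LRU->MRU): [5 50 31]
  18. access 85: MISS, evict 5. Cache (LRU->MRU): [50 31 85]
  19. access 31: HIT. Cache (LRU->MRU): [50 85 31]
  20. access 50: HIT. Cache (LRU->MRU): [85 31 50]
Total: 9 hits, 11 misses, 8 evictions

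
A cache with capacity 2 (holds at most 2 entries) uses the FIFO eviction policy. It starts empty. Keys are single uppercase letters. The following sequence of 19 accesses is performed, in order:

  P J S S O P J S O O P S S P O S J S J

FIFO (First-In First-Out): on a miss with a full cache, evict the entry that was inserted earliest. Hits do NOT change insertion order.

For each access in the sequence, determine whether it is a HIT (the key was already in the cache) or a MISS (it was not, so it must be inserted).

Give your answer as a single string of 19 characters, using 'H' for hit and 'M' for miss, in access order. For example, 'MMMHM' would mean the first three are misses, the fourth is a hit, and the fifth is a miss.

Answer: MMMHMMMMMHMMHHMHMMH

Derivation:
FIFO simulation (capacity=2):
  1. access P: MISS. Cache (old->new): [P]
  2. access J: MISS. Cache (old->new): [P J]
  3. access S: MISS, evict P. Cache (old->new): [J S]
  4. access S: HIT. Cache (old->new): [J S]
  5. access O: MISS, evict J. Cache (old->new): [S O]
  6. access P: MISS, evict S. Cache (old->new): [O P]
  7. access J: MISS, evict O. Cache (old->new): [P J]
  8. access S: MISS, evict P. Cache (old->new): [J S]
  9. access O: MISS, evict J. Cache (old->new): [S O]
  10. access O: HIT. Cache (old->new): [S O]
  11. access P: MISS, evict S. Cache (old->new): [O P]
  12. access S: MISS, evict O. Cache (old->new): [P S]
  13. access S: HIT. Cache (old->new): [P S]
  14. access P: HIT. Cache (old->new): [P S]
  15. access O: MISS, evict P. Cache (old->new): [S O]
  16. access S: HIT. Cache (old->new): [S O]
  17. access J: MISS, evict S. Cache (old->new): [O J]
  18. access S: MISS, evict O. Cache (old->new): [J S]
  19. access J: HIT. Cache (old->new): [J S]
Total: 6 hits, 13 misses, 11 evictions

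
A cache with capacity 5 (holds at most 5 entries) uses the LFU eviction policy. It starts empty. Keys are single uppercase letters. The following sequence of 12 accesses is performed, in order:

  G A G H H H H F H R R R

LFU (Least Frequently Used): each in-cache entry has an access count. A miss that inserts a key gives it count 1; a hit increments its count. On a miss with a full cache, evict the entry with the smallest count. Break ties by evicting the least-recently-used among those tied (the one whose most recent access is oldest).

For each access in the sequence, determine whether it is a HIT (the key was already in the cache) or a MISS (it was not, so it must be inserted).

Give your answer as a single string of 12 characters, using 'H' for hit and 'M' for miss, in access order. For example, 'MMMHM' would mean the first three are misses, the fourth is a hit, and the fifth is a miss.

LFU simulation (capacity=5):
  1. access G: MISS. Cache: [G(c=1)]
  2. access A: MISS. Cache: [G(c=1) A(c=1)]
  3. access G: HIT, count now 2. Cache: [A(c=1) G(c=2)]
  4. access H: MISS. Cache: [A(c=1) H(c=1) G(c=2)]
  5. access H: HIT, count now 2. Cache: [A(c=1) G(c=2) H(c=2)]
  6. access H: HIT, count now 3. Cache: [A(c=1) G(c=2) H(c=3)]
  7. access H: HIT, count now 4. Cache: [A(c=1) G(c=2) H(c=4)]
  8. access F: MISS. Cache: [A(c=1) F(c=1) G(c=2) H(c=4)]
  9. access H: HIT, count now 5. Cache: [A(c=1) F(c=1) G(c=2) H(c=5)]
  10. access R: MISS. Cache: [A(c=1) F(c=1) R(c=1) G(c=2) H(c=5)]
  11. access R: HIT, count now 2. Cache: [A(c=1) F(c=1) G(c=2) R(c=2) H(c=5)]
  12. access R: HIT, count now 3. Cache: [A(c=1) F(c=1) G(c=2) R(c=3) H(c=5)]
Total: 7 hits, 5 misses, 0 evictions

Answer: MMHMHHHMHMHH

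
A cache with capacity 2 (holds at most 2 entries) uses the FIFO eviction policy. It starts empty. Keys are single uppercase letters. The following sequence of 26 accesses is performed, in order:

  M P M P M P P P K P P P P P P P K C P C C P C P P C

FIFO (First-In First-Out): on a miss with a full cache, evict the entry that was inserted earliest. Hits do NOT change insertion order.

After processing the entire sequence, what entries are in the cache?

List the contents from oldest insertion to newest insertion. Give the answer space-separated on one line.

FIFO simulation (capacity=2):
  1. access M: MISS. Cache (old->new): [M]
  2. access P: MISS. Cache (old->new): [M P]
  3. access M: HIT. Cache (old->new): [M P]
  4. access P: HIT. Cache (old->new): [M P]
  5. access M: HIT. Cache (old->new): [M P]
  6. access P: HIT. Cache (old->new): [M P]
  7. access P: HIT. Cache (old->new): [M P]
  8. access P: HIT. Cache (old->new): [M P]
  9. access K: MISS, evict M. Cache (old->new): [P K]
  10. access P: HIT. Cache (old->new): [P K]
  11. access P: HIT. Cache (old->new): [P K]
  12. access P: HIT. Cache (old->new): [P K]
  13. access P: HIT. Cache (old->new): [P K]
  14. access P: HIT. Cache (old->new): [P K]
  15. access P: HIT. Cache (old->new): [P K]
  16. access P: HIT. Cache (old->new): [P K]
  17. access K: HIT. Cache (old->new): [P K]
  18. access C: MISS, evict P. Cache (old->new): [K C]
  19. access P: MISS, evict K. Cache (old->new): [C P]
  20. access C: HIT. Cache (old->new): [C P]
  21. access C: HIT. Cache (old->new): [C P]
  22. access P: HIT. Cache (old->new): [C P]
  23. access C: HIT. Cache (old->new): [C P]
  24. access P: HIT. Cache (old->new): [C P]
  25. access P: HIT. Cache (old->new): [C P]
  26. access C: HIT. Cache (old->new): [C P]
Total: 21 hits, 5 misses, 3 evictions

Answer: C P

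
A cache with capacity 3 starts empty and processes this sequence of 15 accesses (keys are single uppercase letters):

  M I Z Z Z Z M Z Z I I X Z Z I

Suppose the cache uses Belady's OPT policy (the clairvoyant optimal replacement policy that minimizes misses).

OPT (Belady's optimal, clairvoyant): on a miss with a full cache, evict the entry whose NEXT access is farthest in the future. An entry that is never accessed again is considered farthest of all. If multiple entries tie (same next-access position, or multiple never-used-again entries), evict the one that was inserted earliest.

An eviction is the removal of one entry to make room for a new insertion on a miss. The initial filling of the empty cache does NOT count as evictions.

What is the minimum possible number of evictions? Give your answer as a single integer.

Answer: 1

Derivation:
OPT (Belady) simulation (capacity=3):
  1. access M: MISS. Cache: [M]
  2. access I: MISS. Cache: [M I]
  3. access Z: MISS. Cache: [M I Z]
  4. access Z: HIT. Next use of Z: step 5. Cache: [M I Z]
  5. access Z: HIT. Next use of Z: step 6. Cache: [M I Z]
  6. access Z: HIT. Next use of Z: step 8. Cache: [M I Z]
  7. access M: HIT. Next use of M: never. Cache: [M I Z]
  8. access Z: HIT. Next use of Z: step 9. Cache: [M I Z]
  9. access Z: HIT. Next use of Z: step 13. Cache: [M I Z]
  10. access I: HIT. Next use of I: step 11. Cache: [M I Z]
  11. access I: HIT. Next use of I: step 15. Cache: [M I Z]
  12. access X: MISS, evict M (next use: never). Cache: [I Z X]
  13. access Z: HIT. Next use of Z: step 14. Cache: [I Z X]
  14. access Z: HIT. Next use of Z: never. Cache: [I Z X]
  15. access I: HIT. Next use of I: never. Cache: [I Z X]
Total: 11 hits, 4 misses, 1 evictions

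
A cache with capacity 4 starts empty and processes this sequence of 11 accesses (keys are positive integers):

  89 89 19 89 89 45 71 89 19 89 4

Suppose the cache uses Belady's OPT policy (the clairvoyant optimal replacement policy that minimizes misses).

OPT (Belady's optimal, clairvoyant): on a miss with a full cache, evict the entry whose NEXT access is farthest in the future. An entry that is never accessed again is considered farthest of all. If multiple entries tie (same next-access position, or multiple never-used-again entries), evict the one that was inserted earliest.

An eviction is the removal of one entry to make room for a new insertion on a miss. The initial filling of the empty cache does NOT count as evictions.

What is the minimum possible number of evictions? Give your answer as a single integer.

Answer: 1

Derivation:
OPT (Belady) simulation (capacity=4):
  1. access 89: MISS. Cache: [89]
  2. access 89: HIT. Next use of 89: step 4. Cache: [89]
  3. access 19: MISS. Cache: [89 19]
  4. access 89: HIT. Next use of 89: step 5. Cache: [89 19]
  5. access 89: HIT. Next use of 89: step 8. Cache: [89 19]
  6. access 45: MISS. Cache: [89 19 45]
  7. access 71: MISS. Cache: [89 19 45 71]
  8. access 89: HIT. Next use of 89: step 10. Cache: [89 19 45 71]
  9. access 19: HIT. Next use of 19: never. Cache: [89 19 45 71]
  10. access 89: HIT. Next use of 89: never. Cache: [89 19 45 71]
  11. access 4: MISS, evict 89 (next use: never). Cache: [19 45 71 4]
Total: 6 hits, 5 misses, 1 evictions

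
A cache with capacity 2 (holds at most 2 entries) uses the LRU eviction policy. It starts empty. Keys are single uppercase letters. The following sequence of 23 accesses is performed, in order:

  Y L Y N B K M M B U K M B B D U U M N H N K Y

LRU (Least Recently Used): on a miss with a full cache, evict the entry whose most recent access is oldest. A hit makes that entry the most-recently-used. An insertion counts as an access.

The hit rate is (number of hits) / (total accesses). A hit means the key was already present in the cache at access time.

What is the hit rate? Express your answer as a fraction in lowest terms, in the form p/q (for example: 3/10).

LRU simulation (capacity=2):
  1. access Y: MISS. Cache (LRU->MRU): [Y]
  2. access L: MISS. Cache (LRU->MRU): [Y L]
  3. access Y: HIT. Cache (LRU->MRU): [L Y]
  4. access N: MISS, evict L. Cache (LRU->MRU): [Y N]
  5. access B: MISS, evict Y. Cache (LRU->MRU): [N B]
  6. access K: MISS, evict N. Cache (LRU->MRU): [B K]
  7. access M: MISS, evict B. Cache (LRU->MRU): [K M]
  8. access M: HIT. Cache (LRU->MRU): [K M]
  9. access B: MISS, evict K. Cache (LRU->MRU): [M B]
  10. access U: MISS, evict M. Cache (LRU->MRU): [B U]
  11. access K: MISS, evict B. Cache (LRU->MRU): [U K]
  12. access M: MISS, evict U. Cache (LRU->MRU): [K M]
  13. access B: MISS, evict K. Cache (LRU->MRU): [M B]
  14. access B: HIT. Cache (LRU->MRU): [M B]
  15. access D: MISS, evict M. Cache (LRU->MRU): [B D]
  16. access U: MISS, evict B. Cache (LRU->MRU): [D U]
  17. access U: HIT. Cache (LRU->MRU): [D U]
  18. access M: MISS, evict D. Cache (LRU->MRU): [U M]
  19. access N: MISS, evict U. Cache (LRU->MRU): [M N]
  20. access H: MISS, evict M. Cache (LRU->MRU): [N H]
  21. access N: HIT. Cache (LRU->MRU): [H N]
  22. access K: MISS, evict H. Cache (LRU->MRU): [N K]
  23. access Y: MISS, evict N. Cache (LRU->MRU): [K Y]
Total: 5 hits, 18 misses, 16 evictions

Hit rate = 5/23

Answer: 5/23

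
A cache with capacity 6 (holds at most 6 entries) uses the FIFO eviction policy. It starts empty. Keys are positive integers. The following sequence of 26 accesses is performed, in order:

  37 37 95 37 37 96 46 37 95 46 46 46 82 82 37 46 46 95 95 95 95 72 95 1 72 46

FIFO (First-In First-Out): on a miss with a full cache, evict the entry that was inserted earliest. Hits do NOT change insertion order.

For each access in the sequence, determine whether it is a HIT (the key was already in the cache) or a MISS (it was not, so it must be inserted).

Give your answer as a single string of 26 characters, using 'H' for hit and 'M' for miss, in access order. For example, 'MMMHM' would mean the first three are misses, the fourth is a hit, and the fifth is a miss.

FIFO simulation (capacity=6):
  1. access 37: MISS. Cache (old->new): [37]
  2. access 37: HIT. Cache (old->new): [37]
  3. access 95: MISS. Cache (old->new): [37 95]
  4. access 37: HIT. Cache (old->new): [37 95]
  5. access 37: HIT. Cache (old->new): [37 95]
  6. access 96: MISS. Cache (old->new): [37 95 96]
  7. access 46: MISS. Cache (old->new): [37 95 96 46]
  8. access 37: HIT. Cache (old->new): [37 95 96 46]
  9. access 95: HIT. Cache (old->new): [37 95 96 46]
  10. access 46: HIT. Cache (old->new): [37 95 96 46]
  11. access 46: HIT. Cache (old->new): [37 95 96 46]
  12. access 46: HIT. Cache (old->new): [37 95 96 46]
  13. access 82: MISS. Cache (old->new): [37 95 96 46 82]
  14. access 82: HIT. Cache (old->new): [37 95 96 46 82]
  15. access 37: HIT. Cache (old->new): [37 95 96 46 82]
  16. access 46: HIT. Cache (old->new): [37 95 96 46 82]
  17. access 46: HIT. Cache (old->new): [37 95 96 46 82]
  18. access 95: HIT. Cache (old->new): [37 95 96 46 82]
  19. access 95: HIT. Cache (old->new): [37 95 96 46 82]
  20. access 95: HIT. Cache (old->new): [37 95 96 46 82]
  21. access 95: HIT. Cache (old->new): [37 95 96 46 82]
  22. access 72: MISS. Cache (old->new): [37 95 96 46 82 72]
  23. access 95: HIT. Cache (old->new): [37 95 96 46 82 72]
  24. access 1: MISS, evict 37. Cache (old->new): [95 96 46 82 72 1]
  25. access 72: HIT. Cache (old->new): [95 96 46 82 72 1]
  26. access 46: HIT. Cache (old->new): [95 96 46 82 72 1]
Total: 19 hits, 7 misses, 1 evictions

Answer: MHMHHMMHHHHHMHHHHHHHHMHMHH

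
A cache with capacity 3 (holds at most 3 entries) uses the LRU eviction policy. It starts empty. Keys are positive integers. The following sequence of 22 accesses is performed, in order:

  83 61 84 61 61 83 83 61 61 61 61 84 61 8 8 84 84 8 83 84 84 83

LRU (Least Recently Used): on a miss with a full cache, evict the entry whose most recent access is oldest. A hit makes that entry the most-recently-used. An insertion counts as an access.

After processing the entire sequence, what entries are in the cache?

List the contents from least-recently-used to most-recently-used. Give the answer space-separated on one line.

LRU simulation (capacity=3):
  1. access 83: MISS. Cache (LRU->MRU): [83]
  2. access 61: MISS. Cache (LRU->MRU): [83 61]
  3. access 84: MISS. Cache (LRU->MRU): [83 61 84]
  4. access 61: HIT. Cache (LRU->MRU): [83 84 61]
  5. access 61: HIT. Cache (LRU->MRU): [83 84 61]
  6. access 83: HIT. Cache (LRU->MRU): [84 61 83]
  7. access 83: HIT. Cache (LRU->MRU): [84 61 83]
  8. access 61: HIT. Cache (LRU->MRU): [84 83 61]
  9. access 61: HIT. Cache (LRU->MRU): [84 83 61]
  10. access 61: HIT. Cache (LRU->MRU): [84 83 61]
  11. access 61: HIT. Cache (LRU->MRU): [84 83 61]
  12. access 84: HIT. Cache (LRU->MRU): [83 61 84]
  13. access 61: HIT. Cache (LRU->MRU): [83 84 61]
  14. access 8: MISS, evict 83. Cache (LRU->MRU): [84 61 8]
  15. access 8: HIT. Cache (LRU->MRU): [84 61 8]
  16. access 84: HIT. Cache (LRU->MRU): [61 8 84]
  17. access 84: HIT. Cache (LRU->MRU): [61 8 84]
  18. access 8: HIT. Cache (LRU->MRU): [61 84 8]
  19. access 83: MISS, evict 61. Cache (LRU->MRU): [84 8 83]
  20. access 84: HIT. Cache (LRU->MRU): [8 83 84]
  21. access 84: HIT. Cache (LRU->MRU): [8 83 84]
  22. access 83: HIT. Cache (LRU->MRU): [8 84 83]
Total: 17 hits, 5 misses, 2 evictions

Answer: 8 84 83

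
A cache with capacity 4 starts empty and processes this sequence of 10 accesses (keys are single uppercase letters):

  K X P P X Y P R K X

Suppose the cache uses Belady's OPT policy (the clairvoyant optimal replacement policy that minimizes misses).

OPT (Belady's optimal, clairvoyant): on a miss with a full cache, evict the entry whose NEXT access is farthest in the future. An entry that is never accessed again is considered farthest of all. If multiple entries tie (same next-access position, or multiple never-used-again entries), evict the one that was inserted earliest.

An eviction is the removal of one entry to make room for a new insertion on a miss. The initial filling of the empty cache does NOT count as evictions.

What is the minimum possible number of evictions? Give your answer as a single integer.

OPT (Belady) simulation (capacity=4):
  1. access K: MISS. Cache: [K]
  2. access X: MISS. Cache: [K X]
  3. access P: MISS. Cache: [K X P]
  4. access P: HIT. Next use of P: step 7. Cache: [K X P]
  5. access X: HIT. Next use of X: step 10. Cache: [K X P]
  6. access Y: MISS. Cache: [K X P Y]
  7. access P: HIT. Next use of P: never. Cache: [K X P Y]
  8. access R: MISS, evict P (next use: never). Cache: [K X Y R]
  9. access K: HIT. Next use of K: never. Cache: [K X Y R]
  10. access X: HIT. Next use of X: never. Cache: [K X Y R]
Total: 5 hits, 5 misses, 1 evictions

Answer: 1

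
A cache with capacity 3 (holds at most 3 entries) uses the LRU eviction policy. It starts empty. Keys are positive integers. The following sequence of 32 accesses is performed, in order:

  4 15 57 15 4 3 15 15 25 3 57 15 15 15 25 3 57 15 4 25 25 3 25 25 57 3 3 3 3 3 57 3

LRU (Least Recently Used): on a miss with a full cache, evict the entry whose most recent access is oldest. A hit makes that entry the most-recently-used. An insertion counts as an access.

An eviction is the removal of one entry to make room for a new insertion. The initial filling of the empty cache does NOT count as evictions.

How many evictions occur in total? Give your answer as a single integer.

LRU simulation (capacity=3):
  1. access 4: MISS. Cache (LRU->MRU): [4]
  2. access 15: MISS. Cache (LRU->MRU): [4 15]
  3. access 57: MISS. Cache (LRU->MRU): [4 15 57]
  4. access 15: HIT. Cache (LRU->MRU): [4 57 15]
  5. access 4: HIT. Cache (LRU->MRU): [57 15 4]
  6. access 3: MISS, evict 57. Cache (LRU->MRU): [15 4 3]
  7. access 15: HIT. Cache (LRU->MRU): [4 3 15]
  8. access 15: HIT. Cache (LRU->MRU): [4 3 15]
  9. access 25: MISS, evict 4. Cache (LRU->MRU): [3 15 25]
  10. access 3: HIT. Cache (LRU->MRU): [15 25 3]
  11. access 57: MISS, evict 15. Cache (LRU->MRU): [25 3 57]
  12. access 15: MISS, evict 25. Cache (LRU->MRU): [3 57 15]
  13. access 15: HIT. Cache (LRU->MRU): [3 57 15]
  14. access 15: HIT. Cache (LRU->MRU): [3 57 15]
  15. access 25: MISS, evict 3. Cache (LRU->MRU): [57 15 25]
  16. access 3: MISS, evict 57. Cache (LRU->MRU): [15 25 3]
  17. access 57: MISS, evict 15. Cache (LRU->MRU): [25 3 57]
  18. access 15: MISS, evict 25. Cache (LRU->MRU): [3 57 15]
  19. access 4: MISS, evict 3. Cache (LRU->MRU): [57 15 4]
  20. access 25: MISS, evict 57. Cache (LRU->MRU): [15 4 25]
  21. access 25: HIT. Cache (LRU->MRU): [15 4 25]
  22. access 3: MISS, evict 15. Cache (LRU->MRU): [4 25 3]
  23. access 25: HIT. Cache (LRU->MRU): [4 3 25]
  24. access 25: HIT. Cache (LRU->MRU): [4 3 25]
  25. access 57: MISS, evict 4. Cache (LRU->MRU): [3 25 57]
  26. access 3: HIT. Cache (LRU->MRU): [25 57 3]
  27. access 3: HIT. Cache (LRU->MRU): [25 57 3]
  28. access 3: HIT. Cache (LRU->MRU): [25 57 3]
  29. access 3: HIT. Cache (LRU->MRU): [25 57 3]
  30. access 3: HIT. Cache (LRU->MRU): [25 57 3]
  31. access 57: HIT. Cache (LRU->MRU): [25 3 57]
  32. access 3: HIT. Cache (LRU->MRU): [25 57 3]
Total: 17 hits, 15 misses, 12 evictions

Answer: 12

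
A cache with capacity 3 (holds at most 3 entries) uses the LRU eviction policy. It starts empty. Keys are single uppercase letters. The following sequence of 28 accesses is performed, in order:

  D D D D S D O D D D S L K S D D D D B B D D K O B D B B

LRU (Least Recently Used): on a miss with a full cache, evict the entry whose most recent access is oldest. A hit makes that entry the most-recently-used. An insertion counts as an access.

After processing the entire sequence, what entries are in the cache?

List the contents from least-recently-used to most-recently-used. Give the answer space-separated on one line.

Answer: O D B

Derivation:
LRU simulation (capacity=3):
  1. access D: MISS. Cache (LRU->MRU): [D]
  2. access D: HIT. Cache (LRU->MRU): [D]
  3. access D: HIT. Cache (LRU->MRU): [D]
  4. access D: HIT. Cache (LRU->MRU): [D]
  5. access S: MISS. Cache (LRU->MRU): [D S]
  6. access D: HIT. Cache (LRU->MRU): [S D]
  7. access O: MISS. Cache (LRU->MRU): [S D O]
  8. access D: HIT. Cache (LRU->MRU): [S O D]
  9. access D: HIT. Cache (LRU->MRU): [S O D]
  10. access D: HIT. Cache (LRU->MRU): [S O D]
  11. access S: HIT. Cache (LRU->MRU): [O D S]
  12. access L: MISS, evict O. Cache (LRU->MRU): [D S L]
  13. access K: MISS, evict D. Cache (LRU->MRU): [S L K]
  14. access S: HIT. Cache (LRU->MRU): [L K S]
  15. access D: MISS, evict L. Cache (LRU->MRU): [K S D]
  16. access D: HIT. Cache (LRU->MRU): [K S D]
  17. access D: HIT. Cache (LRU->MRU): [K S D]
  18. access D: HIT. Cache (LRU->MRU): [K S D]
  19. access B: MISS, evict K. Cache (LRU->MRU): [S D B]
  20. access B: HIT. Cache (LRU->MRU): [S D B]
  21. access D: HIT. Cache (LRU->MRU): [S B D]
  22. access D: HIT. Cache (LRU->MRU): [S B D]
  23. access K: MISS, evict S. Cache (LRU->MRU): [B D K]
  24. access O: MISS, evict B. Cache (LRU->MRU): [D K O]
  25. access B: MISS, evict D. Cache (LRU->MRU): [K O B]
  26. access D: MISS, evict K. Cache (LRU->MRU): [O B D]
  27. access B: HIT. Cache (LRU->MRU): [O D B]
  28. access B: HIT. Cache (LRU->MRU): [O D B]
Total: 17 hits, 11 misses, 8 evictions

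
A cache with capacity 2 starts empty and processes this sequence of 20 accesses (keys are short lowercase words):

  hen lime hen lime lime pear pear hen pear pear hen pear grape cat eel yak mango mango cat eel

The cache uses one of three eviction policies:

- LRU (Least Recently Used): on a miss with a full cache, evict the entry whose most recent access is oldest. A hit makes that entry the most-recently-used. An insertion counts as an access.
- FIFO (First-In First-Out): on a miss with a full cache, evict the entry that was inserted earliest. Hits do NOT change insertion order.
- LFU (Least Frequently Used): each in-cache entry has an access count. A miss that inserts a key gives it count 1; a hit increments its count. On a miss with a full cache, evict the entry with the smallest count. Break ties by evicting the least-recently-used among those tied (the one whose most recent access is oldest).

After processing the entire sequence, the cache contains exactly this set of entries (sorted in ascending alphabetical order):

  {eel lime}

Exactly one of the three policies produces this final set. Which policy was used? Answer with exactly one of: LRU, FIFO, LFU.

Simulating under each policy and comparing final sets:
  LRU: final set = {cat eel} -> differs
  FIFO: final set = {cat eel} -> differs
  LFU: final set = {eel lime} -> MATCHES target
Only LFU produces the target set.

Answer: LFU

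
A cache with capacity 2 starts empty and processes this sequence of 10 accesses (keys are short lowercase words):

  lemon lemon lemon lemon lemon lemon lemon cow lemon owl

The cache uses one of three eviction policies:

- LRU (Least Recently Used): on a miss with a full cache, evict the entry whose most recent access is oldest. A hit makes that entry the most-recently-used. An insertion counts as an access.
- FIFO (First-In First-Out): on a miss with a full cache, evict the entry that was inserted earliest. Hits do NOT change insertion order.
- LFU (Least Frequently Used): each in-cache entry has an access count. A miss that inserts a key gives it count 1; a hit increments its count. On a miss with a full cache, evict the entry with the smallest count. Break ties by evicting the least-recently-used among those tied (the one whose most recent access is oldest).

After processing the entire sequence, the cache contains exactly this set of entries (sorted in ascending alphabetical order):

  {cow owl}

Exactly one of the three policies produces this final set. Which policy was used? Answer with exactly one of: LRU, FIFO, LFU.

Simulating under each policy and comparing final sets:
  LRU: final set = {lemon owl} -> differs
  FIFO: final set = {cow owl} -> MATCHES target
  LFU: final set = {lemon owl} -> differs
Only FIFO produces the target set.

Answer: FIFO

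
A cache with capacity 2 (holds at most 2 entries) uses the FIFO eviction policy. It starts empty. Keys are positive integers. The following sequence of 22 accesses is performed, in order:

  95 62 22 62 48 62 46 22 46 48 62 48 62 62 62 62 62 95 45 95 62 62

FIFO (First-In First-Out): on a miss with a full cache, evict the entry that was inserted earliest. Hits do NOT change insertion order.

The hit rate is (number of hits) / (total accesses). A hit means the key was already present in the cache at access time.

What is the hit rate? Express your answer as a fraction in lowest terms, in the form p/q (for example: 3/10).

FIFO simulation (capacity=2):
  1. access 95: MISS. Cache (old->new): [95]
  2. access 62: MISS. Cache (old->new): [95 62]
  3. access 22: MISS, evict 95. Cache (old->new): [62 22]
  4. access 62: HIT. Cache (old->new): [62 22]
  5. access 48: MISS, evict 62. Cache (old->new): [22 48]
  6. access 62: MISS, evict 22. Cache (old->new): [48 62]
  7. access 46: MISS, evict 48. Cache (old->new): [62 46]
  8. access 22: MISS, evict 62. Cache (old->new): [46 22]
  9. access 46: HIT. Cache (old->new): [46 22]
  10. access 48: MISS, evict 46. Cache (old->new): [22 48]
  11. access 62: MISS, evict 22. Cache (old->new): [48 62]
  12. access 48: HIT. Cache (old->new): [48 62]
  13. access 62: HIT. Cache (old->new): [48 62]
  14. access 62: HIT. Cache (old->new): [48 62]
  15. access 62: HIT. Cache (old->new): [48 62]
  16. access 62: HIT. Cache (old->new): [48 62]
  17. access 62: HIT. Cache (old->new): [48 62]
  18. access 95: MISS, evict 48. Cache (old->new): [62 95]
  19. access 45: MISS, evict 62. Cache (old->new): [95 45]
  20. access 95: HIT. Cache (old->new): [95 45]
  21. access 62: MISS, evict 95. Cache (old->new): [45 62]
  22. access 62: HIT. Cache (old->new): [45 62]
Total: 10 hits, 12 misses, 10 evictions

Hit rate = 10/22 = 5/11

Answer: 5/11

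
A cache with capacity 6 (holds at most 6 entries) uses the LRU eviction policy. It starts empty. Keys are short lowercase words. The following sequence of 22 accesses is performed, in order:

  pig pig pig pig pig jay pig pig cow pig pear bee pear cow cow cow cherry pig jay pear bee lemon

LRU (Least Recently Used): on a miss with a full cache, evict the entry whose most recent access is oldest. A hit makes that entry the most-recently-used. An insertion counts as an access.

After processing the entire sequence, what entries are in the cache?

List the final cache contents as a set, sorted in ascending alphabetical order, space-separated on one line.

LRU simulation (capacity=6):
  1. access pig: MISS. Cache (LRU->MRU): [pig]
  2. access pig: HIT. Cache (LRU->MRU): [pig]
  3. access pig: HIT. Cache (LRU->MRU): [pig]
  4. access pig: HIT. Cache (LRU->MRU): [pig]
  5. access pig: HIT. Cache (LRU->MRU): [pig]
  6. access jay: MISS. Cache (LRU->MRU): [pig jay]
  7. access pig: HIT. Cache (LRU->MRU): [jay pig]
  8. access pig: HIT. Cache (LRU->MRU): [jay pig]
  9. access cow: MISS. Cache (LRU->MRU): [jay pig cow]
  10. access pig: HIT. Cache (LRU->MRU): [jay cow pig]
  11. access pear: MISS. Cache (LRU->MRU): [jay cow pig pear]
  12. access bee: MISS. Cache (LRU->MRU): [jay cow pig pear bee]
  13. access pear: HIT. Cache (LRU->MRU): [jay cow pig bee pear]
  14. access cow: HIT. Cache (LRU->MRU): [jay pig bee pear cow]
  15. access cow: HIT. Cache (LRU->MRU): [jay pig bee pear cow]
  16. access cow: HIT. Cache (LRU->MRU): [jay pig bee pear cow]
  17. access cherry: MISS. Cache (LRU->MRU): [jay pig bee pear cow cherry]
  18. access pig: HIT. Cache (LRU->MRU): [jay bee pear cow cherry pig]
  19. access jay: HIT. Cache (LRU->MRU): [bee pear cow cherry pig jay]
  20. access pear: HIT. Cache (LRU->MRU): [bee cow cherry pig jay pear]
  21. access bee: HIT. Cache (LRU->MRU): [cow cherry pig jay pear bee]
  22. access lemon: MISS, evict cow. Cache (LRU->MRU): [cherry pig jay pear bee lemon]
Total: 15 hits, 7 misses, 1 evictions

Answer: bee cherry jay lemon pear pig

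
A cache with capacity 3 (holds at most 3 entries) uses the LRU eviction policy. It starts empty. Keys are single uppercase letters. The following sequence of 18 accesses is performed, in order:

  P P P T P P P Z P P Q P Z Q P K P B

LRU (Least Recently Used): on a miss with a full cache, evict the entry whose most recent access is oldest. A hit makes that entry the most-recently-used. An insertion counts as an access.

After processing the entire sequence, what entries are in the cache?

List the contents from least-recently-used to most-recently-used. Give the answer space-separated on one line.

LRU simulation (capacity=3):
  1. access P: MISS. Cache (LRU->MRU): [P]
  2. access P: HIT. Cache (LRU->MRU): [P]
  3. access P: HIT. Cache (LRU->MRU): [P]
  4. access T: MISS. Cache (LRU->MRU): [P T]
  5. access P: HIT. Cache (LRU->MRU): [T P]
  6. access P: HIT. Cache (LRU->MRU): [T P]
  7. access P: HIT. Cache (LRU->MRU): [T P]
  8. access Z: MISS. Cache (LRU->MRU): [T P Z]
  9. access P: HIT. Cache (LRU->MRU): [T Z P]
  10. access P: HIT. Cache (LRU->MRU): [T Z P]
  11. access Q: MISS, evict T. Cache (LRU->MRU): [Z P Q]
  12. access P: HIT. Cache (LRU->MRU): [Z Q P]
  13. access Z: HIT. Cache (LRU->MRU): [Q P Z]
  14. access Q: HIT. Cache (LRU->MRU): [P Z Q]
  15. access P: HIT. Cache (LRU->MRU): [Z Q P]
  16. access K: MISS, evict Z. Cache (LRU->MRU): [Q P K]
  17. access P: HIT. Cache (LRU->MRU): [Q K P]
  18. access B: MISS, evict Q. Cache (LRU->MRU): [K P B]
Total: 12 hits, 6 misses, 3 evictions

Answer: K P B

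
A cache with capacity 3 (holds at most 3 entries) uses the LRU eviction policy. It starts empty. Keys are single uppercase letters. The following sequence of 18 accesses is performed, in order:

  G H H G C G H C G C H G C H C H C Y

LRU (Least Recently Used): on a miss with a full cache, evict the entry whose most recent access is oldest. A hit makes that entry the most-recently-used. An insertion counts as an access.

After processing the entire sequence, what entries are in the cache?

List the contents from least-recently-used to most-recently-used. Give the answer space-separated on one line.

Answer: H C Y

Derivation:
LRU simulation (capacity=3):
  1. access G: MISS. Cache (LRU->MRU): [G]
  2. access H: MISS. Cache (LRU->MRU): [G H]
  3. access H: HIT. Cache (LRU->MRU): [G H]
  4. access G: HIT. Cache (LRU->MRU): [H G]
  5. access C: MISS. Cache (LRU->MRU): [H G C]
  6. access G: HIT. Cache (LRU->MRU): [H C G]
  7. access H: HIT. Cache (LRU->MRU): [C G H]
  8. access C: HIT. Cache (LRU->MRU): [G H C]
  9. access G: HIT. Cache (LRU->MRU): [H C G]
  10. access C: HIT. Cache (LRU->MRU): [H G C]
  11. access H: HIT. Cache (LRU->MRU): [G C H]
  12. access G: HIT. Cache (LRU->MRU): [C H G]
  13. access C: HIT. Cache (LRU->MRU): [H G C]
  14. access H: HIT. Cache (LRU->MRU): [G C H]
  15. access C: HIT. Cache (LRU->MRU): [G H C]
  16. access H: HIT. Cache (LRU->MRU): [G C H]
  17. access C: HIT. Cache (LRU->MRU): [G H C]
  18. access Y: MISS, evict G. Cache (LRU->MRU): [H C Y]
Total: 14 hits, 4 misses, 1 evictions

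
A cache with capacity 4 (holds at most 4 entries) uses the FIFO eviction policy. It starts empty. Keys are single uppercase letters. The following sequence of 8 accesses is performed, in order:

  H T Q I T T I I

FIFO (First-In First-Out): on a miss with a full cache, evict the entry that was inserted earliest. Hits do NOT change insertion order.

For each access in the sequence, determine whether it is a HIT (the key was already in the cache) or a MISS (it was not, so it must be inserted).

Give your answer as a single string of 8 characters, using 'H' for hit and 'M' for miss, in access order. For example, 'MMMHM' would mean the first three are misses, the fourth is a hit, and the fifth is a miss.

Answer: MMMMHHHH

Derivation:
FIFO simulation (capacity=4):
  1. access H: MISS. Cache (old->new): [H]
  2. access T: MISS. Cache (old->new): [H T]
  3. access Q: MISS. Cache (old->new): [H T Q]
  4. access I: MISS. Cache (old->new): [H T Q I]
  5. access T: HIT. Cache (old->new): [H T Q I]
  6. access T: HIT. Cache (old->new): [H T Q I]
  7. access I: HIT. Cache (old->new): [H T Q I]
  8. access I: HIT. Cache (old->new): [H T Q I]
Total: 4 hits, 4 misses, 0 evictions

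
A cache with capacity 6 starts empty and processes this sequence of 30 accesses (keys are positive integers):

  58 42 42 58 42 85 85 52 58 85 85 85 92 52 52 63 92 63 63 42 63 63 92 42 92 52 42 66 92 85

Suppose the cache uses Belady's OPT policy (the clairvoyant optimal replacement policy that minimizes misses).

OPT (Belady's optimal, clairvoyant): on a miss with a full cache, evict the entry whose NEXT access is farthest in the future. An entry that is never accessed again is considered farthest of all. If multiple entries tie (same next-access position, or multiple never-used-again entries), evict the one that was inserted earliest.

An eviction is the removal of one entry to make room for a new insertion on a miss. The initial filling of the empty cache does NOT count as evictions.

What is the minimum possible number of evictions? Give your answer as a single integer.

Answer: 1

Derivation:
OPT (Belady) simulation (capacity=6):
  1. access 58: MISS. Cache: [58]
  2. access 42: MISS. Cache: [58 42]
  3. access 42: HIT. Next use of 42: step 5. Cache: [58 42]
  4. access 58: HIT. Next use of 58: step 9. Cache: [58 42]
  5. access 42: HIT. Next use of 42: step 20. Cache: [58 42]
  6. access 85: MISS. Cache: [58 42 85]
  7. access 85: HIT. Next use of 85: step 10. Cache: [58 42 85]
  8. access 52: MISS. Cache: [58 42 85 52]
  9. access 58: HIT. Next use of 58: never. Cache: [58 42 85 52]
  10. access 85: HIT. Next use of 85: step 11. Cache: [58 42 85 52]
  11. access 85: HIT. Next use of 85: step 12. Cache: [58 42 85 52]
  12. access 85: HIT. Next use of 85: step 30. Cache: [58 42 85 52]
  13. access 92: MISS. Cache: [58 42 85 52 92]
  14. access 52: HIT. Next use of 52: step 15. Cache: [58 42 85 52 92]
  15. access 52: HIT. Next use of 52: step 26. Cache: [58 42 85 52 92]
  16. access 63: MISS. Cache: [58 42 85 52 92 63]
  17. access 92: HIT. Next use of 92: step 23. Cache: [58 42 85 52 92 63]
  18. access 63: HIT. Next use of 63: step 19. Cache: [58 42 85 52 92 63]
  19. access 63: HIT. Next use of 63: step 21. Cache: [58 42 85 52 92 63]
  20. access 42: HIT. Next use of 42: step 24. Cache: [58 42 85 52 92 63]
  21. access 63: HIT. Next use of 63: step 22. Cache: [58 42 85 52 92 63]
  22. access 63: HIT. Next use of 63: never. Cache: [58 42 85 52 92 63]
  23. access 92: HIT. Next use of 92: step 25. Cache: [58 42 85 52 92 63]
  24. access 42: HIT. Next use of 42: step 27. Cache: [58 42 85 52 92 63]
  25. access 92: HIT. Next use of 92: step 29. Cache: [58 42 85 52 92 63]
  26. access 52: HIT. Next use of 52: never. Cache: [58 42 85 52 92 63]
  27. access 42: HIT. Next use of 42: never. Cache: [58 42 85 52 92 63]
  28. access 66: MISS, evict 58 (next use: never). Cache: [42 85 52 92 63 66]
  29. access 92: HIT. Next use of 92: never. Cache: [42 85 52 92 63 66]
  30. access 85: HIT. Next use of 85: never. Cache: [42 85 52 92 63 66]
Total: 23 hits, 7 misses, 1 evictions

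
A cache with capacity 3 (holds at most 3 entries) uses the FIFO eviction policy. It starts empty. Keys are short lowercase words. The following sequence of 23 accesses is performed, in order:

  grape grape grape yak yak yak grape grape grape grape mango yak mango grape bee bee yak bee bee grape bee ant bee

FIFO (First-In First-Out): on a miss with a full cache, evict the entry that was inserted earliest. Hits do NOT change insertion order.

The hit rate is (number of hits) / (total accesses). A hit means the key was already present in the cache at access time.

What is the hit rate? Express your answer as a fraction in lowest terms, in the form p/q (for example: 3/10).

Answer: 17/23

Derivation:
FIFO simulation (capacity=3):
  1. access grape: MISS. Cache (old->new): [grape]
  2. access grape: HIT. Cache (old->new): [grape]
  3. access grape: HIT. Cache (old->new): [grape]
  4. access yak: MISS. Cache (old->new): [grape yak]
  5. access yak: HIT. Cache (old->new): [grape yak]
  6. access yak: HIT. Cache (old->new): [grape yak]
  7. access grape: HIT. Cache (old->new): [grape yak]
  8. access grape: HIT. Cache (old->new): [grape yak]
  9. access grape: HIT. Cache (old->new): [grape yak]
  10. access grape: HIT. Cache (old->new): [grape yak]
  11. access mango: MISS. Cache (old->new): [grape yak mango]
  12. access yak: HIT. Cache (old->new): [grape yak mango]
  13. access mango: HIT. Cache (old->new): [grape yak mango]
  14. access grape: HIT. Cache (old->new): [grape yak mango]
  15. access bee: MISS, evict grape. Cache (old->new): [yak mango bee]
  16. access bee: HIT. Cache (old->new): [yak mango bee]
  17. access yak: HIT. Cache (old->new): [yak mango bee]
  18. access bee: HIT. Cache (old->new): [yak mango bee]
  19. access bee: HIT. Cache (old->new): [yak mango bee]
  20. access grape: MISS, evict yak. Cache (old->new): [mango bee grape]
  21. access bee: HIT. Cache (old->new): [mango bee grape]
  22. access ant: MISS, evict mango. Cache (old->new): [bee grape ant]
  23. access bee: HIT. Cache (old->new): [bee grape ant]
Total: 17 hits, 6 misses, 3 evictions

Hit rate = 17/23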